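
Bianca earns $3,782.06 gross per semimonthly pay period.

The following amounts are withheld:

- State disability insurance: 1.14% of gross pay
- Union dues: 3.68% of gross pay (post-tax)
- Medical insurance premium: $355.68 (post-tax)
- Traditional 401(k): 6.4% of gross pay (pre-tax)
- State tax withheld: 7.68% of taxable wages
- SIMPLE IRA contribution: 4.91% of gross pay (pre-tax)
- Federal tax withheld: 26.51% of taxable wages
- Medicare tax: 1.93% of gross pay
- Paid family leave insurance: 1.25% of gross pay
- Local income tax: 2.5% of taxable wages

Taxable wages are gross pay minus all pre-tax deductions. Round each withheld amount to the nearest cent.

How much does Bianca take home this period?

$1,465.36

SIMPLE IRA contribution: $3,782.06 × 0.0491 = $185.70
Traditional 401(k): $3,782.06 × 0.064 = $242.05
Pre-tax total = $185.70 + $242.05 = $427.75
Taxable wages = $3,782.06 − $427.75 = $3,354.31
State tax withheld: $3,354.31 × 0.0768 = $257.61
Federal tax withheld: $3,354.31 × 0.2651 = $889.23
Local income tax: $3,354.31 × 0.025 = $83.86
State disability insurance: $3,782.06 × 0.0114 = $43.12
Paid family leave insurance: $3,782.06 × 0.0125 = $47.28
Medicare tax: $3,782.06 × 0.0193 = $72.99
Union dues: $3,782.06 × 0.0368 = $139.18
Medical insurance premium: $355.68
Total deductions = $185.70 + $242.05 + $257.61 + $889.23 + $83.86 + $43.12 + $47.28 + $72.99 + $139.18 + $355.68 = $2,316.70
Net pay = $3,782.06 − $2,316.70 = $1,465.36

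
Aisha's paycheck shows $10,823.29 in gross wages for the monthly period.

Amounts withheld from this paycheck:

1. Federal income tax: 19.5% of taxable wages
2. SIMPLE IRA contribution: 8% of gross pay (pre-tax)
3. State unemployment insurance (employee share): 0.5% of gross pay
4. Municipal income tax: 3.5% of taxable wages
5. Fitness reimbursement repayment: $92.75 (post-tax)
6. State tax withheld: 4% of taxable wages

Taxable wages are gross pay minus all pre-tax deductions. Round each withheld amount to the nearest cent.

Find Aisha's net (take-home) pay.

$7,122.05

SIMPLE IRA contribution: $10,823.29 × 0.08 = $865.86
Taxable wages = $10,823.29 − $865.86 = $9,957.43
State tax withheld: $9,957.43 × 0.04 = $398.30
Municipal income tax: $9,957.43 × 0.035 = $348.51
Federal income tax: $9,957.43 × 0.195 = $1,941.70
State unemployment insurance (employee share): $10,823.29 × 0.005 = $54.12
Fitness reimbursement repayment: $92.75
Total deductions = $865.86 + $398.30 + $348.51 + $1,941.70 + $54.12 + $92.75 = $3,701.24
Net pay = $10,823.29 − $3,701.24 = $7,122.05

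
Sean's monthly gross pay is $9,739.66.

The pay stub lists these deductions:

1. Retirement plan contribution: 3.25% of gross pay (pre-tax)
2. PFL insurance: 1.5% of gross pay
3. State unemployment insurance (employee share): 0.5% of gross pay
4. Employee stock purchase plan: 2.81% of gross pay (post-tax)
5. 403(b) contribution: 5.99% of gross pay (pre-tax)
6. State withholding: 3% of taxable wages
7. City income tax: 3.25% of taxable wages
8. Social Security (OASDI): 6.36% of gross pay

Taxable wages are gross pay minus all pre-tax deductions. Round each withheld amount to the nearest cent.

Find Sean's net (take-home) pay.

$7,199.32

403(b) contribution: $9,739.66 × 0.0599 = $583.41
Retirement plan contribution: $9,739.66 × 0.0325 = $316.54
Pre-tax total = $583.41 + $316.54 = $899.95
Taxable wages = $9,739.66 − $899.95 = $8,839.71
City income tax: $8,839.71 × 0.0325 = $287.29
State withholding: $8,839.71 × 0.03 = $265.19
State unemployment insurance (employee share): $9,739.66 × 0.005 = $48.70
Social Security (OASDI): $9,739.66 × 0.0636 = $619.44
PFL insurance: $9,739.66 × 0.015 = $146.09
Employee stock purchase plan: $9,739.66 × 0.0281 = $273.68
Total deductions = $583.41 + $316.54 + $287.29 + $265.19 + $48.70 + $619.44 + $146.09 + $273.68 = $2,540.34
Net pay = $9,739.66 − $2,540.34 = $7,199.32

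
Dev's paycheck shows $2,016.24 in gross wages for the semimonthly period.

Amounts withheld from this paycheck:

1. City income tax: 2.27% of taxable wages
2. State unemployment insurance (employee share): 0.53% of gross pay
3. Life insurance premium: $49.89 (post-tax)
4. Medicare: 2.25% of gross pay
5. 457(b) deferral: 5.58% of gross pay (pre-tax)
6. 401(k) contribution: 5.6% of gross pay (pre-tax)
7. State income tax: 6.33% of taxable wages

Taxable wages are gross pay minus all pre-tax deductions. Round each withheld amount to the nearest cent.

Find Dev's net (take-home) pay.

457(b) deferral: $2,016.24 × 0.0558 = $112.51
401(k) contribution: $2,016.24 × 0.056 = $112.91
Pre-tax total = $112.51 + $112.91 = $225.42
Taxable wages = $2,016.24 − $225.42 = $1,790.82
State income tax: $1,790.82 × 0.0633 = $113.36
City income tax: $1,790.82 × 0.0227 = $40.65
State unemployment insurance (employee share): $2,016.24 × 0.0053 = $10.69
Medicare: $2,016.24 × 0.0225 = $45.37
Life insurance premium: $49.89
Total deductions = $112.51 + $112.91 + $113.36 + $40.65 + $10.69 + $45.37 + $49.89 = $485.38
Net pay = $2,016.24 − $485.38 = $1,530.86

$1,530.86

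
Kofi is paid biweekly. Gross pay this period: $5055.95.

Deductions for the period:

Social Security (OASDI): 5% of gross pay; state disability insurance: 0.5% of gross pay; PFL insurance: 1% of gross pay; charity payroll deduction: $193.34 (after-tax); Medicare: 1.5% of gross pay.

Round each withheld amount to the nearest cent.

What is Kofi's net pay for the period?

Medicare: $5055.95 × 0.015 = $75.84
Social Security (OASDI): $5055.95 × 0.05 = $252.80
State disability insurance: $5055.95 × 0.005 = $25.28
PFL insurance: $5055.95 × 0.01 = $50.56
Charity payroll deduction: $193.34
Total deductions = $75.84 + $252.80 + $25.28 + $50.56 + $193.34 = $597.82
Net pay = $5055.95 − $597.82 = $4458.13

$4458.13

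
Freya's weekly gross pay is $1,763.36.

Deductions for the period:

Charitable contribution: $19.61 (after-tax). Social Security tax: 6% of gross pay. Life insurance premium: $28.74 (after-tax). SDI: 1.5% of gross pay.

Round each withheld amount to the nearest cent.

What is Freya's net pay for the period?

SDI: $1,763.36 × 0.015 = $26.45
Social Security tax: $1,763.36 × 0.06 = $105.80
Life insurance premium: $28.74
Charitable contribution: $19.61
Total deductions = $26.45 + $105.80 + $28.74 + $19.61 = $180.60
Net pay = $1,763.36 − $180.60 = $1,582.76

$1,582.76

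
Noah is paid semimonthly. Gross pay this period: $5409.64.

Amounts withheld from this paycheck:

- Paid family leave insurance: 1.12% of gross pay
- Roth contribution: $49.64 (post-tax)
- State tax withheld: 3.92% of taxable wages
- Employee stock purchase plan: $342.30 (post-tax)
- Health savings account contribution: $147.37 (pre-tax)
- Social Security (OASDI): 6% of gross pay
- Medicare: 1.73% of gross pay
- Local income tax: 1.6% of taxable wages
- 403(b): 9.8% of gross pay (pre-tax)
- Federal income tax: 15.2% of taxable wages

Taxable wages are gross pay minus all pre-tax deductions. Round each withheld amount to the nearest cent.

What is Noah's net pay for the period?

Health savings account contribution: $147.37
403(b): $5409.64 × 0.098 = $530.14
Pre-tax total = $147.37 + $530.14 = $677.51
Taxable wages = $5409.64 − $677.51 = $4732.13
Local income tax: $4732.13 × 0.016 = $75.71
State tax withheld: $4732.13 × 0.0392 = $185.50
Federal income tax: $4732.13 × 0.152 = $719.28
Paid family leave insurance: $5409.64 × 0.0112 = $60.59
Social Security (OASDI): $5409.64 × 0.06 = $324.58
Medicare: $5409.64 × 0.0173 = $93.59
Employee stock purchase plan: $342.30
Roth contribution: $49.64
Total deductions = $147.37 + $530.14 + $75.71 + $185.50 + $719.28 + $60.59 + $324.58 + $93.59 + $342.30 + $49.64 = $2528.70
Net pay = $5409.64 − $2528.70 = $2880.94

$2880.94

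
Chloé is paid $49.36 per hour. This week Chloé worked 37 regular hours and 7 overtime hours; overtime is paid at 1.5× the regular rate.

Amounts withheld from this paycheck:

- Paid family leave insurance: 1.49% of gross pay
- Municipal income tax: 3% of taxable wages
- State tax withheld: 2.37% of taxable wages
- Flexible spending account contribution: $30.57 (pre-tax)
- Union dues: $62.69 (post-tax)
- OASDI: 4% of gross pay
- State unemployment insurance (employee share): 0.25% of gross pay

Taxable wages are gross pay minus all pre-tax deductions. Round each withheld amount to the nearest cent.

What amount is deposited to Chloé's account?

Regular pay: 37 × $49.36 = $1,826.32
Overtime pay: 7 × $49.36 × 1.5 = $518.28
Gross pay = $1,826.32 + $518.28 = $2,344.60
Flexible spending account contribution: $30.57
Taxable wages = $2,344.60 − $30.57 = $2,314.03
State tax withheld: $2,314.03 × 0.0237 = $54.84
Municipal income tax: $2,314.03 × 0.03 = $69.42
State unemployment insurance (employee share): $2,344.60 × 0.0025 = $5.86
Paid family leave insurance: $2,344.60 × 0.0149 = $34.93
OASDI: $2,344.60 × 0.04 = $93.78
Union dues: $62.69
Total deductions = $30.57 + $54.84 + $69.42 + $5.86 + $34.93 + $93.78 + $62.69 = $352.09
Net pay = $2,344.60 − $352.09 = $1,992.51

$1,992.51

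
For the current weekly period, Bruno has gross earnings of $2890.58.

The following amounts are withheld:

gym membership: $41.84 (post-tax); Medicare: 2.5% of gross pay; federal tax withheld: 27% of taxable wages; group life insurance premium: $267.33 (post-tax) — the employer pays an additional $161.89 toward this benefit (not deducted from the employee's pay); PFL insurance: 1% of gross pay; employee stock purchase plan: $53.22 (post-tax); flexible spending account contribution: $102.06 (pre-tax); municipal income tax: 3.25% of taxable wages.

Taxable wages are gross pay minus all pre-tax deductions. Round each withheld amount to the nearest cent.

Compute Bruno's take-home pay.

Flexible spending account contribution: $102.06
Taxable wages = $2890.58 − $102.06 = $2788.52
Municipal income tax: $2788.52 × 0.0325 = $90.63
Federal tax withheld: $2788.52 × 0.27 = $752.90
Medicare: $2890.58 × 0.025 = $72.26
PFL insurance: $2890.58 × 0.01 = $28.91
Group life insurance premium: $267.33
Gym membership: $41.84
Employee stock purchase plan: $53.22
(Employer's $161.89 toward group life insurance premium is not withheld from the employee.)
Total deductions = $102.06 + $90.63 + $752.90 + $72.26 + $28.91 + $267.33 + $41.84 + $53.22 = $1409.15
Net pay = $2890.58 − $1409.15 = $1481.43

$1481.43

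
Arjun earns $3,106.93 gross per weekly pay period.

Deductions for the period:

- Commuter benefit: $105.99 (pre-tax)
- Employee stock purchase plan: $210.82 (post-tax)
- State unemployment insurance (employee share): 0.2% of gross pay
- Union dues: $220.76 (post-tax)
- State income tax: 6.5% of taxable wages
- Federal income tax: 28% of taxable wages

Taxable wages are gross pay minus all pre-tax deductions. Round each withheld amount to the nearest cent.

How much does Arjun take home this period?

Commuter benefit: $105.99
Taxable wages = $3,106.93 − $105.99 = $3,000.94
State income tax: $3,000.94 × 0.065 = $195.06
Federal income tax: $3,000.94 × 0.28 = $840.26
State unemployment insurance (employee share): $3,106.93 × 0.002 = $6.21
Union dues: $220.76
Employee stock purchase plan: $210.82
Total deductions = $105.99 + $195.06 + $840.26 + $6.21 + $220.76 + $210.82 = $1,579.10
Net pay = $3,106.93 − $1,579.10 = $1,527.83

$1,527.83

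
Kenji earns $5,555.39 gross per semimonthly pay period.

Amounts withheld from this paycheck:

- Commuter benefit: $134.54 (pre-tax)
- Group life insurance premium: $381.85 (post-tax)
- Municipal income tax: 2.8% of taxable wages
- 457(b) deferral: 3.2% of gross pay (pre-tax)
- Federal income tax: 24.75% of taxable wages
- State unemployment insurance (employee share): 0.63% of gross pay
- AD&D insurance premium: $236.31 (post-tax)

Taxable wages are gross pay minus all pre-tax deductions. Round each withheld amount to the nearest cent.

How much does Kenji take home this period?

$3,145.45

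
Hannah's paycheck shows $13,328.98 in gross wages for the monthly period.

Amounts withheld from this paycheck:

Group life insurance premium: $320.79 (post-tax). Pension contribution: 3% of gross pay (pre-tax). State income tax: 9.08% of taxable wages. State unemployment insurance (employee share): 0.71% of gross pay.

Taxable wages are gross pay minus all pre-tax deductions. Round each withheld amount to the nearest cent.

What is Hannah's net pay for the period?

Pension contribution: $13,328.98 × 0.03 = $399.87
Taxable wages = $13,328.98 − $399.87 = $12,929.11
State income tax: $12,929.11 × 0.0908 = $1,173.96
State unemployment insurance (employee share): $13,328.98 × 0.0071 = $94.64
Group life insurance premium: $320.79
Total deductions = $399.87 + $1,173.96 + $94.64 + $320.79 = $1,989.26
Net pay = $13,328.98 − $1,989.26 = $11,339.72

$11,339.72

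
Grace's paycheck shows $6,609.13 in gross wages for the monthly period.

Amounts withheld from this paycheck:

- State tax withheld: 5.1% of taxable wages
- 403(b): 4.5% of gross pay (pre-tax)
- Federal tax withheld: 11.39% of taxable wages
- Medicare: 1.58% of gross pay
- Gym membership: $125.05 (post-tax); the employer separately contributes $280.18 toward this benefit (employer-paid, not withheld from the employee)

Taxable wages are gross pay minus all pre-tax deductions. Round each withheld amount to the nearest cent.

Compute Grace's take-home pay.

403(b): $6,609.13 × 0.045 = $297.41
Taxable wages = $6,609.13 − $297.41 = $6,311.72
State tax withheld: $6,311.72 × 0.051 = $321.90
Federal tax withheld: $6,311.72 × 0.1139 = $718.90
Medicare: $6,609.13 × 0.0158 = $104.42
Gym membership: $125.05
(Employer's $280.18 toward gym membership is not withheld from the employee.)
Total deductions = $297.41 + $321.90 + $718.90 + $104.42 + $125.05 = $1,567.68
Net pay = $6,609.13 − $1,567.68 = $5,041.45

$5,041.45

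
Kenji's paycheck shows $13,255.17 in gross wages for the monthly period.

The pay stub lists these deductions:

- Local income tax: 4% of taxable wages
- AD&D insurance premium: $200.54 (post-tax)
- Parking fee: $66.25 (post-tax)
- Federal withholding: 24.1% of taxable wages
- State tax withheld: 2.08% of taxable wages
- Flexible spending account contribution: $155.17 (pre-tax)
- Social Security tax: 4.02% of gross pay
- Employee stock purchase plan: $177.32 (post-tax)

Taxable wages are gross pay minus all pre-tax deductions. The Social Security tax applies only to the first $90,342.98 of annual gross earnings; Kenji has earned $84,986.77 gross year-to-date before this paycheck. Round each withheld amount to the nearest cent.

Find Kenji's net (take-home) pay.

$8,486.99

Flexible spending account contribution: $155.17
Taxable wages = $13,255.17 − $155.17 = $13,100.00
State tax withheld: $13,100.00 × 0.0208 = $272.48
Local income tax: $13,100.00 × 0.04 = $524.00
Federal withholding: $13,100.00 × 0.241 = $3,157.10
Social Security tax: only $90,342.98 − $84,986.77 = $5,356.21 of this check is subject → $5,356.21 × 0.0402 = $215.32
Employee stock purchase plan: $177.32
AD&D insurance premium: $200.54
Parking fee: $66.25
Total deductions = $155.17 + $272.48 + $524.00 + $3,157.10 + $215.32 + $177.32 + $200.54 + $66.25 = $4,768.18
Net pay = $13,255.17 − $4,768.18 = $8,486.99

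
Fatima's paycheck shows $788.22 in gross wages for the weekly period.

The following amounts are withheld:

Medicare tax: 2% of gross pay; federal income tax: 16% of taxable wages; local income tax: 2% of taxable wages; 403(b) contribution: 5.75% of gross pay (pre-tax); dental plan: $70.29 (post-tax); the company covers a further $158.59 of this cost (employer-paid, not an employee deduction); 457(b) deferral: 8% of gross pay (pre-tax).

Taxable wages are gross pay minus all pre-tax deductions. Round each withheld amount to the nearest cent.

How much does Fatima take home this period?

$471.42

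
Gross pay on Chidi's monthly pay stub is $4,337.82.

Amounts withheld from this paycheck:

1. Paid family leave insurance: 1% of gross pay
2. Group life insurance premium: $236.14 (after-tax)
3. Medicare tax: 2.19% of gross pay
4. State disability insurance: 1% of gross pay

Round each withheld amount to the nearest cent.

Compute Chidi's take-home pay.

$3,919.92

Medicare tax: $4,337.82 × 0.0219 = $95.00
Paid family leave insurance: $4,337.82 × 0.01 = $43.38
State disability insurance: $4,337.82 × 0.01 = $43.38
Group life insurance premium: $236.14
Total deductions = $95.00 + $43.38 + $43.38 + $236.14 = $417.90
Net pay = $4,337.82 − $417.90 = $3,919.92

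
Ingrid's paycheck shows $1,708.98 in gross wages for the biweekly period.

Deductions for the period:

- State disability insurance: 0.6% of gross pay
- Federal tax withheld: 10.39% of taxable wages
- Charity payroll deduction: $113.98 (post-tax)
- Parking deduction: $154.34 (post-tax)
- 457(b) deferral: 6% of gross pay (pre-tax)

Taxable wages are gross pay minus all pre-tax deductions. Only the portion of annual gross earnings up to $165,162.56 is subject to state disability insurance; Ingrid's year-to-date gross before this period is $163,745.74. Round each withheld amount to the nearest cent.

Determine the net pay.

$1,162.71

457(b) deferral: $1,708.98 × 0.06 = $102.54
Taxable wages = $1,708.98 − $102.54 = $1,606.44
Federal tax withheld: $1,606.44 × 0.1039 = $166.91
State disability insurance: only $165,162.56 − $163,745.74 = $1,416.82 of this check is subject → $1,416.82 × 0.006 = $8.50
Charity payroll deduction: $113.98
Parking deduction: $154.34
Total deductions = $102.54 + $166.91 + $8.50 + $113.98 + $154.34 = $546.27
Net pay = $1,708.98 − $546.27 = $1,162.71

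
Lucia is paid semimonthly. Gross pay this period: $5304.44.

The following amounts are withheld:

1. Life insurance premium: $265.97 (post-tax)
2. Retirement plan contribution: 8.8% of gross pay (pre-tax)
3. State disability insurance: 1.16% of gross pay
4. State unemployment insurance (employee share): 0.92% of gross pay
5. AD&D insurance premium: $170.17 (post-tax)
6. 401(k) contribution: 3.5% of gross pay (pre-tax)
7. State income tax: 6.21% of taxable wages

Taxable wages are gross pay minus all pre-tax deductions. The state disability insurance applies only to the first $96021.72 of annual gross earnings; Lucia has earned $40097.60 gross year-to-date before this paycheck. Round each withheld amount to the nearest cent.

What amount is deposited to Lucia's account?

$3816.63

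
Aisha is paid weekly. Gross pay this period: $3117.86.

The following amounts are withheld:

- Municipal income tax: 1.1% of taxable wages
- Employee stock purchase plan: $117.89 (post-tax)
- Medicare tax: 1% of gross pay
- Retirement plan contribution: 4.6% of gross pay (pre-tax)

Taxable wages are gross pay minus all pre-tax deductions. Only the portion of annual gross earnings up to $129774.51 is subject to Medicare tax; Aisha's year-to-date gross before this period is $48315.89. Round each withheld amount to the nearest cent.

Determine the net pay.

$2792.65

Retirement plan contribution: $3117.86 × 0.046 = $143.42
Taxable wages = $3117.86 − $143.42 = $2974.44
Municipal income tax: $2974.44 × 0.011 = $32.72
Medicare tax: cap not yet reached, full $3117.86 is subject → $3117.86 × 0.01 = $31.18
Employee stock purchase plan: $117.89
Total deductions = $143.42 + $32.72 + $31.18 + $117.89 = $325.21
Net pay = $3117.86 − $325.21 = $2792.65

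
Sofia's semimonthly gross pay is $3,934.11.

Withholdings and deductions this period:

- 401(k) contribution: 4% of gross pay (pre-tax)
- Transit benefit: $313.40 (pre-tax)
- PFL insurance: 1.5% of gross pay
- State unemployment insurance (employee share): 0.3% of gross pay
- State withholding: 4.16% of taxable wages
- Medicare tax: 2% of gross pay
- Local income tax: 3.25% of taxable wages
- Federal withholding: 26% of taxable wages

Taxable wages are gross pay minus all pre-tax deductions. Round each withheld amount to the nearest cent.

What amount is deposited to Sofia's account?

$2,156.75

Transit benefit: $313.40
401(k) contribution: $3,934.11 × 0.04 = $157.36
Pre-tax total = $313.40 + $157.36 = $470.76
Taxable wages = $3,934.11 − $470.76 = $3,463.35
Local income tax: $3,463.35 × 0.0325 = $112.56
State withholding: $3,463.35 × 0.0416 = $144.08
Federal withholding: $3,463.35 × 0.26 = $900.47
Medicare tax: $3,934.11 × 0.02 = $78.68
State unemployment insurance (employee share): $3,934.11 × 0.003 = $11.80
PFL insurance: $3,934.11 × 0.015 = $59.01
Total deductions = $313.40 + $157.36 + $112.56 + $144.08 + $900.47 + $78.68 + $11.80 + $59.01 = $1,777.36
Net pay = $3,934.11 − $1,777.36 = $2,156.75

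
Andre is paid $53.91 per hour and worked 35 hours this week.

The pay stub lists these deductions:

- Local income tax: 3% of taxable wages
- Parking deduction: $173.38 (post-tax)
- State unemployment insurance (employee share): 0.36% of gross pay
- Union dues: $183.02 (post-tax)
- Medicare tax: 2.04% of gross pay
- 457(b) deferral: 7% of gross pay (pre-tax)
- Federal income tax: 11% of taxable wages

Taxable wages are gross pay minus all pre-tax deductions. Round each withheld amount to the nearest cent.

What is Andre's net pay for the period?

Gross pay: 35 × $53.91 = $1,886.85
457(b) deferral: $1,886.85 × 0.07 = $132.08
Taxable wages = $1,886.85 − $132.08 = $1,754.77
Federal income tax: $1,754.77 × 0.11 = $193.02
Local income tax: $1,754.77 × 0.03 = $52.64
State unemployment insurance (employee share): $1,886.85 × 0.0036 = $6.79
Medicare tax: $1,886.85 × 0.0204 = $38.49
Parking deduction: $173.38
Union dues: $183.02
Total deductions = $132.08 + $193.02 + $52.64 + $6.79 + $38.49 + $173.38 + $183.02 = $779.42
Net pay = $1,886.85 − $779.42 = $1,107.43

$1,107.43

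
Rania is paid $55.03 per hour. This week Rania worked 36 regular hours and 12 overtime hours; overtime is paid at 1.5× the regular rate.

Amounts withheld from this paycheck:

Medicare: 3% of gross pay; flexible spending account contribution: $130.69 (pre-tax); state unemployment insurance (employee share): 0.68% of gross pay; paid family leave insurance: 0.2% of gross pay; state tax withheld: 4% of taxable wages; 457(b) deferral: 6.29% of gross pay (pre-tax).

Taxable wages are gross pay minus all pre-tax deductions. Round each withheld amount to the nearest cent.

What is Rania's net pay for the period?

Regular pay: 36 × $55.03 = $1981.08
Overtime pay: 12 × $55.03 × 1.5 = $990.54
Gross pay = $1981.08 + $990.54 = $2971.62
457(b) deferral: $2971.62 × 0.0629 = $186.91
Flexible spending account contribution: $130.69
Pre-tax total = $186.91 + $130.69 = $317.60
Taxable wages = $2971.62 − $317.60 = $2654.02
State tax withheld: $2654.02 × 0.04 = $106.16
Paid family leave insurance: $2971.62 × 0.002 = $5.94
Medicare: $2971.62 × 0.03 = $89.15
State unemployment insurance (employee share): $2971.62 × 0.0068 = $20.21
Total deductions = $186.91 + $130.69 + $106.16 + $5.94 + $89.15 + $20.21 = $539.06
Net pay = $2971.62 − $539.06 = $2432.56

$2432.56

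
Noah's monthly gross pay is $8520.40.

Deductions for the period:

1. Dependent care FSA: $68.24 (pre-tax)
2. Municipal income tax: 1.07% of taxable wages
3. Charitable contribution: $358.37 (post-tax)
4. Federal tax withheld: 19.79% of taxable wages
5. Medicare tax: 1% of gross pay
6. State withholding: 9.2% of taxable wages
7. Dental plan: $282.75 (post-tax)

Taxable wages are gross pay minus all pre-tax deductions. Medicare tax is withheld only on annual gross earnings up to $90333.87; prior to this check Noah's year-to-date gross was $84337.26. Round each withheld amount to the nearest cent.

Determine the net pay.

Dependent care FSA: $68.24
Taxable wages = $8520.40 − $68.24 = $8452.16
Federal tax withheld: $8452.16 × 0.1979 = $1672.68
Municipal income tax: $8452.16 × 0.0107 = $90.44
State withholding: $8452.16 × 0.092 = $777.60
Medicare tax: only $90333.87 − $84337.26 = $5996.61 of this check is subject → $5996.61 × 0.01 = $59.97
Dental plan: $282.75
Charitable contribution: $358.37
Total deductions = $68.24 + $1672.68 + $90.44 + $777.60 + $59.97 + $282.75 + $358.37 = $3310.05
Net pay = $8520.40 − $3310.05 = $5210.35

$5210.35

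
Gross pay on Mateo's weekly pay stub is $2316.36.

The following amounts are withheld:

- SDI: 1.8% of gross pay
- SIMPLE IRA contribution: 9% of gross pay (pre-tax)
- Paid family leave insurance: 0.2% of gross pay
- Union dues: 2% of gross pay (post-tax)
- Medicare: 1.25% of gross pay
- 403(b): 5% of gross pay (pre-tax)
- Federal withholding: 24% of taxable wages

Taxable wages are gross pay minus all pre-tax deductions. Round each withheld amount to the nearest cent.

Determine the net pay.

SIMPLE IRA contribution: $2316.36 × 0.09 = $208.47
403(b): $2316.36 × 0.05 = $115.82
Pre-tax total = $208.47 + $115.82 = $324.29
Taxable wages = $2316.36 − $324.29 = $1992.07
Federal withholding: $1992.07 × 0.24 = $478.10
SDI: $2316.36 × 0.018 = $41.69
Paid family leave insurance: $2316.36 × 0.002 = $4.63
Medicare: $2316.36 × 0.0125 = $28.95
Union dues: $2316.36 × 0.02 = $46.33
Total deductions = $208.47 + $115.82 + $478.10 + $41.69 + $4.63 + $28.95 + $46.33 = $923.99
Net pay = $2316.36 − $923.99 = $1392.37

$1392.37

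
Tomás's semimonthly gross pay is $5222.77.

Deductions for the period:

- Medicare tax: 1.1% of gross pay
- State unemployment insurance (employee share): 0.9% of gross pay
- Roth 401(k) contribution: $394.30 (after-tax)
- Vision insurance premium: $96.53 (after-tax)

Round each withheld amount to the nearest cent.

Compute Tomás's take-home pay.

State unemployment insurance (employee share): $5222.77 × 0.009 = $47.00
Medicare tax: $5222.77 × 0.011 = $57.45
Roth 401(k) contribution: $394.30
Vision insurance premium: $96.53
Total deductions = $47.00 + $57.45 + $394.30 + $96.53 = $595.28
Net pay = $5222.77 − $595.28 = $4627.49

$4627.49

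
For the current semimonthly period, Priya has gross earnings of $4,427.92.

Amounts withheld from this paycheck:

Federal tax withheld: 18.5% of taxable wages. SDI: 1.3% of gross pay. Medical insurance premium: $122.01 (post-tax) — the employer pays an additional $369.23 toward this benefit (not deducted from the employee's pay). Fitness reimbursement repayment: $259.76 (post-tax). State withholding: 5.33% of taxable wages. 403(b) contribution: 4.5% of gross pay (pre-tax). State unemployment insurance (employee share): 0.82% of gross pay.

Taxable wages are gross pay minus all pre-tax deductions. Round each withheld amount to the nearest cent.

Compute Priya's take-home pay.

403(b) contribution: $4,427.92 × 0.045 = $199.26
Taxable wages = $4,427.92 − $199.26 = $4,228.66
State withholding: $4,228.66 × 0.0533 = $225.39
Federal tax withheld: $4,228.66 × 0.185 = $782.30
SDI: $4,427.92 × 0.013 = $57.56
State unemployment insurance (employee share): $4,427.92 × 0.0082 = $36.31
Fitness reimbursement repayment: $259.76
Medical insurance premium: $122.01
(Employer's $369.23 toward medical insurance premium is not withheld from the employee.)
Total deductions = $199.26 + $225.39 + $782.30 + $57.56 + $36.31 + $259.76 + $122.01 = $1,682.59
Net pay = $4,427.92 − $1,682.59 = $2,745.33

$2,745.33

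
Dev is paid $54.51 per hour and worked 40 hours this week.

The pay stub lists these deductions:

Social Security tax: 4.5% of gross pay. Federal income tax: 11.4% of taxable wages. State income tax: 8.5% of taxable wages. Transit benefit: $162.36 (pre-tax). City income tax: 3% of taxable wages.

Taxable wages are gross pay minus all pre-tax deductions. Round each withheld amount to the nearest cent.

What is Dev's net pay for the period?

$1457.79

Gross pay: 40 × $54.51 = $2180.40
Transit benefit: $162.36
Taxable wages = $2180.40 − $162.36 = $2018.04
City income tax: $2018.04 × 0.03 = $60.54
State income tax: $2018.04 × 0.085 = $171.53
Federal income tax: $2018.04 × 0.114 = $230.06
Social Security tax: $2180.40 × 0.045 = $98.12
Total deductions = $162.36 + $60.54 + $171.53 + $230.06 + $98.12 = $722.61
Net pay = $2180.40 − $722.61 = $1457.79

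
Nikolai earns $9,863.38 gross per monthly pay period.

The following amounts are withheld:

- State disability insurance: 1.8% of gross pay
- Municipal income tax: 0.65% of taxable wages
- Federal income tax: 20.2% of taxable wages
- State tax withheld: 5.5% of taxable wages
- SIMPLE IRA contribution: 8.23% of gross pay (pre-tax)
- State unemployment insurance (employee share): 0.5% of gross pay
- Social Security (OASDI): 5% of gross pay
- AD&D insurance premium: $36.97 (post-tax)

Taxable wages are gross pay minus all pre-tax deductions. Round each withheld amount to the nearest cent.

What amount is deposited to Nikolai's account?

$5,909.51

SIMPLE IRA contribution: $9,863.38 × 0.0823 = $811.76
Taxable wages = $9,863.38 − $811.76 = $9,051.62
State tax withheld: $9,051.62 × 0.055 = $497.84
Municipal income tax: $9,051.62 × 0.0065 = $58.84
Federal income tax: $9,051.62 × 0.202 = $1,828.43
State unemployment insurance (employee share): $9,863.38 × 0.005 = $49.32
Social Security (OASDI): $9,863.38 × 0.05 = $493.17
State disability insurance: $9,863.38 × 0.018 = $177.54
AD&D insurance premium: $36.97
Total deductions = $811.76 + $497.84 + $58.84 + $1,828.43 + $49.32 + $493.17 + $177.54 + $36.97 = $3,953.87
Net pay = $9,863.38 − $3,953.87 = $5,909.51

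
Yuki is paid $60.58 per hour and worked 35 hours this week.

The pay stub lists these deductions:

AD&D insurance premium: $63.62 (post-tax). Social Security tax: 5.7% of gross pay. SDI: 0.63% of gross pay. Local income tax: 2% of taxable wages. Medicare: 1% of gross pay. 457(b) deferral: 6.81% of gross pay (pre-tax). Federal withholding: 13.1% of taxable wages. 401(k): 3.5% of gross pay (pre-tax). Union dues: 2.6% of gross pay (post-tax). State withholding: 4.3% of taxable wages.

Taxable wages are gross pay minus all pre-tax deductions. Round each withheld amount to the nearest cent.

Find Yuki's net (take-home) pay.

$1,258.61

Gross pay: 35 × $60.58 = $2,120.30
457(b) deferral: $2,120.30 × 0.0681 = $144.39
401(k): $2,120.30 × 0.035 = $74.21
Pre-tax total = $144.39 + $74.21 = $218.60
Taxable wages = $2,120.30 − $218.60 = $1,901.70
Local income tax: $1,901.70 × 0.02 = $38.03
Federal withholding: $1,901.70 × 0.131 = $249.12
State withholding: $1,901.70 × 0.043 = $81.77
Social Security tax: $2,120.30 × 0.057 = $120.86
Medicare: $2,120.30 × 0.01 = $21.20
SDI: $2,120.30 × 0.0063 = $13.36
Union dues: $2,120.30 × 0.026 = $55.13
AD&D insurance premium: $63.62
Total deductions = $144.39 + $74.21 + $38.03 + $249.12 + $81.77 + $120.86 + $21.20 + $13.36 + $55.13 + $63.62 = $861.69
Net pay = $2,120.30 − $861.69 = $1,258.61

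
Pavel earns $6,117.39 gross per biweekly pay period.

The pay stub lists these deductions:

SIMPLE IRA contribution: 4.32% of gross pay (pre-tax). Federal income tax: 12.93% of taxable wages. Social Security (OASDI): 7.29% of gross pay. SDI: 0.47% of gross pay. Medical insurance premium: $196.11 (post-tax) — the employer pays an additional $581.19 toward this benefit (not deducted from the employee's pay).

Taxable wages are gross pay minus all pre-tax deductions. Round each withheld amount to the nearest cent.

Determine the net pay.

SIMPLE IRA contribution: $6,117.39 × 0.0432 = $264.27
Taxable wages = $6,117.39 − $264.27 = $5,853.12
Federal income tax: $5,853.12 × 0.1293 = $756.81
SDI: $6,117.39 × 0.0047 = $28.75
Social Security (OASDI): $6,117.39 × 0.0729 = $445.96
Medical insurance premium: $196.11
(Employer's $581.19 toward medical insurance premium is not withheld from the employee.)
Total deductions = $264.27 + $756.81 + $28.75 + $445.96 + $196.11 = $1,691.90
Net pay = $6,117.39 − $1,691.90 = $4,425.49

$4,425.49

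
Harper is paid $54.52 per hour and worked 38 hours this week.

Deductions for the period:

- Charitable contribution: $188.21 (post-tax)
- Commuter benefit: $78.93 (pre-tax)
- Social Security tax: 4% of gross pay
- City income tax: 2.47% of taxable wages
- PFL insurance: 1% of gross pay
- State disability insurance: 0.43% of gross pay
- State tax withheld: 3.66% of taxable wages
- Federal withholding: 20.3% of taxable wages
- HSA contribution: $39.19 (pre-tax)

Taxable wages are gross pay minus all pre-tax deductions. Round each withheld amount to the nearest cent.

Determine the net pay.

$1,136.59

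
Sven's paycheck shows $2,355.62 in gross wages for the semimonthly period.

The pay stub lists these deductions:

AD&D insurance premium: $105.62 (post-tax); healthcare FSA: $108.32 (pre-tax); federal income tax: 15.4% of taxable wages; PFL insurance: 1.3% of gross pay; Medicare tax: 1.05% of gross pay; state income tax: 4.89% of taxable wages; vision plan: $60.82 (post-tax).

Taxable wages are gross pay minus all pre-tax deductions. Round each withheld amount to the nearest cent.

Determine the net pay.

$1,569.54

Healthcare FSA: $108.32
Taxable wages = $2,355.62 − $108.32 = $2,247.30
State income tax: $2,247.30 × 0.0489 = $109.89
Federal income tax: $2,247.30 × 0.154 = $346.08
PFL insurance: $2,355.62 × 0.013 = $30.62
Medicare tax: $2,355.62 × 0.0105 = $24.73
Vision plan: $60.82
AD&D insurance premium: $105.62
Total deductions = $108.32 + $109.89 + $346.08 + $30.62 + $24.73 + $60.82 + $105.62 = $786.08
Net pay = $2,355.62 − $786.08 = $1,569.54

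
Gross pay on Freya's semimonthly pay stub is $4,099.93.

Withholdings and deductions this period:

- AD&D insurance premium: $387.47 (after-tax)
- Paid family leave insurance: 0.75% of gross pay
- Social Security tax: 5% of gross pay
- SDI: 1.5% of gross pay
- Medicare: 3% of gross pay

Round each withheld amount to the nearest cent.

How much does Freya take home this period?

$3,292.21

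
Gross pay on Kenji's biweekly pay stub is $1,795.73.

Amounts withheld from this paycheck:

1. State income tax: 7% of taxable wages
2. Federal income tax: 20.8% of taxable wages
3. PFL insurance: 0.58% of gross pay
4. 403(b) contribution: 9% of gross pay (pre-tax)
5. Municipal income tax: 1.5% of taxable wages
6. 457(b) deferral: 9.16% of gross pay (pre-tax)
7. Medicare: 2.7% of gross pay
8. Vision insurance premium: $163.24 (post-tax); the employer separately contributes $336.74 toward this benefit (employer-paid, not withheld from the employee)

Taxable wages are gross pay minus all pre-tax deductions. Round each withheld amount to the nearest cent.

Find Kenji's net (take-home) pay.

$816.89

457(b) deferral: $1,795.73 × 0.0916 = $164.49
403(b) contribution: $1,795.73 × 0.09 = $161.62
Pre-tax total = $164.49 + $161.62 = $326.11
Taxable wages = $1,795.73 − $326.11 = $1,469.62
Municipal income tax: $1,469.62 × 0.015 = $22.04
State income tax: $1,469.62 × 0.07 = $102.87
Federal income tax: $1,469.62 × 0.208 = $305.68
Medicare: $1,795.73 × 0.027 = $48.48
PFL insurance: $1,795.73 × 0.0058 = $10.42
Vision insurance premium: $163.24
(Employer's $336.74 toward vision insurance premium is not withheld from the employee.)
Total deductions = $164.49 + $161.62 + $22.04 + $102.87 + $305.68 + $48.48 + $10.42 + $163.24 = $978.84
Net pay = $1,795.73 − $978.84 = $816.89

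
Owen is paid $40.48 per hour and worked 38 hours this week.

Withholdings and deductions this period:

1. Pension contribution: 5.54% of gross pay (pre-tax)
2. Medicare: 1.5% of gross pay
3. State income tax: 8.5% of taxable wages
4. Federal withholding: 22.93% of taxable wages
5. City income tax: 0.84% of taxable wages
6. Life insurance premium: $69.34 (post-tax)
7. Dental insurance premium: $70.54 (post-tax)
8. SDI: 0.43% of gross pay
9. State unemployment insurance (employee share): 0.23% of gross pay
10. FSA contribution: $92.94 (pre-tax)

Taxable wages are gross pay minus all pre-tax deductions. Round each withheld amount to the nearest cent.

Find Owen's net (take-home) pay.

$748.08

Gross pay: 38 × $40.48 = $1538.24
FSA contribution: $92.94
Pension contribution: $1538.24 × 0.0554 = $85.22
Pre-tax total = $92.94 + $85.22 = $178.16
Taxable wages = $1538.24 − $178.16 = $1360.08
City income tax: $1360.08 × 0.0084 = $11.42
Federal withholding: $1360.08 × 0.2293 = $311.87
State income tax: $1360.08 × 0.085 = $115.61
State unemployment insurance (employee share): $1538.24 × 0.0023 = $3.54
SDI: $1538.24 × 0.0043 = $6.61
Medicare: $1538.24 × 0.015 = $23.07
Dental insurance premium: $70.54
Life insurance premium: $69.34
Total deductions = $92.94 + $85.22 + $11.42 + $311.87 + $115.61 + $3.54 + $6.61 + $23.07 + $70.54 + $69.34 = $790.16
Net pay = $1538.24 − $790.16 = $748.08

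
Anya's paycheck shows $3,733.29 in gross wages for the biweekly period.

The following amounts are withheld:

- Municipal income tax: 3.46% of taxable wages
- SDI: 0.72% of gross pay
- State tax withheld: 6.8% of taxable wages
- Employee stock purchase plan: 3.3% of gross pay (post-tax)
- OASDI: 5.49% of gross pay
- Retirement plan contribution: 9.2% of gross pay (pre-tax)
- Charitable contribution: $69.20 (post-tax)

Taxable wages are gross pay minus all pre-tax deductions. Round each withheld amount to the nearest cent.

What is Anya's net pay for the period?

$2,617.79

Retirement plan contribution: $3,733.29 × 0.092 = $343.46
Taxable wages = $3,733.29 − $343.46 = $3,389.83
State tax withheld: $3,389.83 × 0.068 = $230.51
Municipal income tax: $3,389.83 × 0.0346 = $117.29
OASDI: $3,733.29 × 0.0549 = $204.96
SDI: $3,733.29 × 0.0072 = $26.88
Charitable contribution: $69.20
Employee stock purchase plan: $3,733.29 × 0.033 = $123.20
Total deductions = $343.46 + $230.51 + $117.29 + $204.96 + $26.88 + $69.20 + $123.20 = $1,115.50
Net pay = $3,733.29 − $1,115.50 = $2,617.79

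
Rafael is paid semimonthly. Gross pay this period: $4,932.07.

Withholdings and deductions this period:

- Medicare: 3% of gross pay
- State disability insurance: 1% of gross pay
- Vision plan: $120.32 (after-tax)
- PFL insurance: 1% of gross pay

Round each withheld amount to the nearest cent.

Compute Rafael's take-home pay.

$4,565.15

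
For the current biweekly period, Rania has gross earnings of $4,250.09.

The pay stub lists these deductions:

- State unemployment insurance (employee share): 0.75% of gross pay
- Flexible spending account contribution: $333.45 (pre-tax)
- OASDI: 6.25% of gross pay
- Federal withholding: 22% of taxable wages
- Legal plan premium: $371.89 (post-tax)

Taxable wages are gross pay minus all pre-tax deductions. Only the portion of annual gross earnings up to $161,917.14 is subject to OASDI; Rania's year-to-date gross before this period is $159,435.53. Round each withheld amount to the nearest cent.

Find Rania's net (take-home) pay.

Flexible spending account contribution: $333.45
Taxable wages = $4,250.09 − $333.45 = $3,916.64
Federal withholding: $3,916.64 × 0.22 = $861.66
OASDI: only $161,917.14 − $159,435.53 = $2,481.61 of this check is subject → $2,481.61 × 0.0625 = $155.10
State unemployment insurance (employee share): $4,250.09 × 0.0075 = $31.88
Legal plan premium: $371.89
Total deductions = $333.45 + $861.66 + $155.10 + $31.88 + $371.89 = $1,753.98
Net pay = $4,250.09 − $1,753.98 = $2,496.11

$2,496.11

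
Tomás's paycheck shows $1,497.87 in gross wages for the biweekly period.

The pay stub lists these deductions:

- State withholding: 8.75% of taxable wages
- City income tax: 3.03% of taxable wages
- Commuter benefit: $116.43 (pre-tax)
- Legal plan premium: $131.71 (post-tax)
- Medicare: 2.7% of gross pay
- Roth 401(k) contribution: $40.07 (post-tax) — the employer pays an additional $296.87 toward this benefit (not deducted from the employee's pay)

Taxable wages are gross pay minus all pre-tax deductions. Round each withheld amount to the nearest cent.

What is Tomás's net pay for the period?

Commuter benefit: $116.43
Taxable wages = $1,497.87 − $116.43 = $1,381.44
State withholding: $1,381.44 × 0.0875 = $120.88
City income tax: $1,381.44 × 0.0303 = $41.86
Medicare: $1,497.87 × 0.027 = $40.44
Legal plan premium: $131.71
Roth 401(k) contribution: $40.07
(Employer's $296.87 toward Roth 401(k) contribution is not withheld from the employee.)
Total deductions = $116.43 + $120.88 + $41.86 + $40.44 + $131.71 + $40.07 = $491.39
Net pay = $1,497.87 − $491.39 = $1,006.48

$1,006.48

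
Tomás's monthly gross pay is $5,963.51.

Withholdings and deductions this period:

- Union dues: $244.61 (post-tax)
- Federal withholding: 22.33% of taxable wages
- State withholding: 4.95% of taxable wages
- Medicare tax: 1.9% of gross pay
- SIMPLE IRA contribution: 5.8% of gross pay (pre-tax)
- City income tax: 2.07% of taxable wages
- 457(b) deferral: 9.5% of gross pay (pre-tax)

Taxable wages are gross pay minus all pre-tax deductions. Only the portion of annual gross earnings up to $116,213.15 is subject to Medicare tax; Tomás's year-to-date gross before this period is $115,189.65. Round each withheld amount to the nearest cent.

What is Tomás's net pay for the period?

SIMPLE IRA contribution: $5,963.51 × 0.058 = $345.88
457(b) deferral: $5,963.51 × 0.095 = $566.53
Pre-tax total = $345.88 + $566.53 = $912.41
Taxable wages = $5,963.51 − $912.41 = $5,051.10
Federal withholding: $5,051.10 × 0.2233 = $1,127.91
State withholding: $5,051.10 × 0.0495 = $250.03
City income tax: $5,051.10 × 0.0207 = $104.56
Medicare tax: only $116,213.15 − $115,189.65 = $1,023.50 of this check is subject → $1,023.50 × 0.019 = $19.45
Union dues: $244.61
Total deductions = $345.88 + $566.53 + $1,127.91 + $250.03 + $104.56 + $19.45 + $244.61 = $2,658.97
Net pay = $5,963.51 − $2,658.97 = $3,304.54

$3,304.54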